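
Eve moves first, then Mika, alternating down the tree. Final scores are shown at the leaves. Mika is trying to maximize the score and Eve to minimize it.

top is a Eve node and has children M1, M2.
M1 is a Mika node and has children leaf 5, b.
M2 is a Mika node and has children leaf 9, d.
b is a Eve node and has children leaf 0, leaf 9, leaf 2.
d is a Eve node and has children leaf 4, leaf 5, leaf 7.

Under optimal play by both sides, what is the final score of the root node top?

b (Eve): min(0, 9, 2) = 0
M1 (Mika): max(5, 0) = 5
d (Eve): min(4, 5, 7) = 4
M2 (Mika): max(9, 4) = 9
top (Eve): min(5, 9) = 5

5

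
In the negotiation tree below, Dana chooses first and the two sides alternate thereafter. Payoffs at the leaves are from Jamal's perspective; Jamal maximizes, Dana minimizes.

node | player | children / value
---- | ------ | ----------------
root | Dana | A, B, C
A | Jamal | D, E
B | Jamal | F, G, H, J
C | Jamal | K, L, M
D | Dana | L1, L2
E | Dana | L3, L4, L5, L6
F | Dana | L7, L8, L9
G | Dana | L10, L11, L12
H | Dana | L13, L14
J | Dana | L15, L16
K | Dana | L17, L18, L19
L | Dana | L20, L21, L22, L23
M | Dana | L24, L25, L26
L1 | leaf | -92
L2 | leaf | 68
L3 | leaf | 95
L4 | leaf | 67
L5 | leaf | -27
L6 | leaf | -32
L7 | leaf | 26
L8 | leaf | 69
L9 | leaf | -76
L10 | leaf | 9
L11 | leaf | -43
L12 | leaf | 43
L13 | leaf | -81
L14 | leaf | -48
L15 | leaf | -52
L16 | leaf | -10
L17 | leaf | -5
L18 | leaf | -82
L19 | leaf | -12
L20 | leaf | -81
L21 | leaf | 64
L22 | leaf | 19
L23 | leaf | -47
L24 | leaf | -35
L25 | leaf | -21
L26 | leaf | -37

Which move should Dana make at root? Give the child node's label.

D (Dana): min(-92, 68) = -92
E (Dana): min(95, 67, -27, -32) = -32
A (Jamal): max(-92, -32) = -32
F (Dana): min(26, 69, -76) = -76
G (Dana): min(9, -43, 43) = -43
H (Dana): min(-81, -48) = -81
J (Dana): min(-52, -10) = -52
B (Jamal): max(-76, -43, -81, -52) = -43
K (Dana): min(-5, -82, -12) = -82
L (Dana): min(-81, 64, 19, -47) = -81
M (Dana): min(-35, -21, -37) = -37
C (Jamal): max(-82, -81, -37) = -37
root (Dana): min(-32, -43, -37) = -43
Dana at root wants the lowest of {A=-32, B=-43, C=-37}, so chooses B.

B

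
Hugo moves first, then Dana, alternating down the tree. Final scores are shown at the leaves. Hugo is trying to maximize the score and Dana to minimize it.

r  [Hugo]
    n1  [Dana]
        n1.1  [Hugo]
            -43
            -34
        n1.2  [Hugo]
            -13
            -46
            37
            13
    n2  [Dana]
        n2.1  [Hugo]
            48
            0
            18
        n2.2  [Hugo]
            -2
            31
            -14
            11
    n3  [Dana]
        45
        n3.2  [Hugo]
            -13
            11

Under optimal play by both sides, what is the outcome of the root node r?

31

n1.1 (Hugo): max(-43, -34) = -34
n1.2 (Hugo): max(-13, -46, 37, 13) = 37
n1 (Dana): min(-34, 37) = -34
n2.1 (Hugo): max(48, 0, 18) = 48
n2.2 (Hugo): max(-2, 31, -14, 11) = 31
n2 (Dana): min(48, 31) = 31
n3.2 (Hugo): max(-13, 11) = 11
n3 (Dana): min(45, 11) = 11
r (Hugo): max(-34, 31, 11) = 31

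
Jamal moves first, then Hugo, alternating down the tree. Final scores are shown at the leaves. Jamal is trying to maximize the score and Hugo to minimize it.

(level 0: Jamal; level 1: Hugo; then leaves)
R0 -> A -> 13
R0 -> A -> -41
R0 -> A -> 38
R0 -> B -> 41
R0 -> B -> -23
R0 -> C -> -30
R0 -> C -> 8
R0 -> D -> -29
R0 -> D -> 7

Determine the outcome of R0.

A (Hugo): min(13, -41, 38) = -41
B (Hugo): min(41, -23) = -23
C (Hugo): min(-30, 8) = -30
D (Hugo): min(-29, 7) = -29
R0 (Jamal): max(-41, -23, -30, -29) = -23

-23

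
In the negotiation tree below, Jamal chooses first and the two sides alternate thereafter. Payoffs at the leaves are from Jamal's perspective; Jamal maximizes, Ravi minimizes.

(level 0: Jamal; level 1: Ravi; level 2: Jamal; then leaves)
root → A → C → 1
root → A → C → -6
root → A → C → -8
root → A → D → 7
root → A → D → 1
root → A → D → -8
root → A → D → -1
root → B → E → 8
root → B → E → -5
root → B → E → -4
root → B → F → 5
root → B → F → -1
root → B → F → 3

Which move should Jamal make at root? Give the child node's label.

B

C (Jamal): max(1, -6, -8) = 1
D (Jamal): max(7, 1, -8, -1) = 7
A (Ravi): min(1, 7) = 1
E (Jamal): max(8, -5, -4) = 8
F (Jamal): max(5, -1, 3) = 5
B (Ravi): min(8, 5) = 5
root (Jamal): max(1, 5) = 5
Jamal at root wants the highest of {A=1, B=5}, so chooses B.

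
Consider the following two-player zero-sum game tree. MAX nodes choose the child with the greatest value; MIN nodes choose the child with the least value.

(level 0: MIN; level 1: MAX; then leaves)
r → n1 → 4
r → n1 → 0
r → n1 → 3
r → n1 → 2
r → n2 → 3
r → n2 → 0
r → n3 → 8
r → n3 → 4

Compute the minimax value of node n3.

n3 (MAX): max(8, 4) = 8

8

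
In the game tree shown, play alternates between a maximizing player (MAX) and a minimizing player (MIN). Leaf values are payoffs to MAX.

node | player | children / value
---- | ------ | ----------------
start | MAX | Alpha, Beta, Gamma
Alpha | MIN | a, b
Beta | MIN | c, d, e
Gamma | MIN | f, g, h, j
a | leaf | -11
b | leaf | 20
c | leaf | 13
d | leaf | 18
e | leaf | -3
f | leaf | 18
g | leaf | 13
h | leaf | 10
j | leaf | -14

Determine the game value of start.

Alpha (MIN): min(-11, 20) = -11
Beta (MIN): min(13, 18, -3) = -3
Gamma (MIN): min(18, 13, 10, -14) = -14
start (MAX): max(-11, -3, -14) = -3

-3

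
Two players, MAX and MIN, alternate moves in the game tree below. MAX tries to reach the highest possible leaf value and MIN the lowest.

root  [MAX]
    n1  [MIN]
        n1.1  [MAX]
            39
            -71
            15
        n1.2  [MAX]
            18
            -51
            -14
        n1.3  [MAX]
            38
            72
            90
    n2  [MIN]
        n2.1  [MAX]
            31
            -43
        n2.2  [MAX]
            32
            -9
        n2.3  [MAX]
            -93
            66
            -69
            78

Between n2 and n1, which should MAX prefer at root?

n2.1 (MAX): max(31, -43) = 31
n2.2 (MAX): max(32, -9) = 32
n2.3 (MAX): max(-93, 66, -69, 78) = 78
n2 (MIN): min(31, 32, 78) = 31
n1.1 (MAX): max(39, -71, 15) = 39
n1.2 (MAX): max(18, -51, -14) = 18
n1.3 (MAX): max(38, 72, 90) = 90
n1 (MIN): min(39, 18, 90) = 18
MAX prefers the higher value; n2=31, n1=18. n2 is better since 31 > 18.

n2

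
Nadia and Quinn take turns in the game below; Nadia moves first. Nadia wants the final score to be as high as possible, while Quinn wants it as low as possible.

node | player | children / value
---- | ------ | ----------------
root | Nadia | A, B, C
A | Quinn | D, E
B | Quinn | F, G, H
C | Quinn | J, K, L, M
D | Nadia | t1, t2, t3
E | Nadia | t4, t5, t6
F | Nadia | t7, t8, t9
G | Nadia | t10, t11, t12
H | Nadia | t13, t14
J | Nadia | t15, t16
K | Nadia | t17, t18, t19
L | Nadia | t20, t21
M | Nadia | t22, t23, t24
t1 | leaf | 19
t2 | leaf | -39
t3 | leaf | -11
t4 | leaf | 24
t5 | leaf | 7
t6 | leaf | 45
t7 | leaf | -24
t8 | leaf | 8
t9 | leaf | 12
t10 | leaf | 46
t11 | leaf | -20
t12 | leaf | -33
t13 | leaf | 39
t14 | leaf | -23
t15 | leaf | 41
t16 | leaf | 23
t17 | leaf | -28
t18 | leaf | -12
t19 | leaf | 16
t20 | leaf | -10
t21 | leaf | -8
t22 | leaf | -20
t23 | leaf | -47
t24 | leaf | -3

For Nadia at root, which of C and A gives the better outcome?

A

J (Nadia): max(41, 23) = 41
K (Nadia): max(-28, -12, 16) = 16
L (Nadia): max(-10, -8) = -8
M (Nadia): max(-20, -47, -3) = -3
C (Quinn): min(41, 16, -8, -3) = -8
D (Nadia): max(19, -39, -11) = 19
E (Nadia): max(24, 7, 45) = 45
A (Quinn): min(19, 45) = 19
Nadia prefers the higher value; C=-8, A=19. A is better since 19 > -8.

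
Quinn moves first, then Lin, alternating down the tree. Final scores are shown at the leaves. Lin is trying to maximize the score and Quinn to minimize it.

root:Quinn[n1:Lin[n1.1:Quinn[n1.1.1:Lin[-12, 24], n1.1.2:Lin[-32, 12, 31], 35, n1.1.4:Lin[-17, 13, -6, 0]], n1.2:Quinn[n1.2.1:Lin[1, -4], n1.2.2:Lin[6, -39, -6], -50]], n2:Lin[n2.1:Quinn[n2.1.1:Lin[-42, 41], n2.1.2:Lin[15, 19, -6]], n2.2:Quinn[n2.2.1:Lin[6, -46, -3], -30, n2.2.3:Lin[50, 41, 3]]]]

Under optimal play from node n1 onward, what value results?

13

n1.1.1 (Lin): max(-12, 24) = 24
n1.1.2 (Lin): max(-32, 12, 31) = 31
n1.1.4 (Lin): max(-17, 13, -6, 0) = 13
n1.1 (Quinn): min(24, 31, 35, 13) = 13
n1.2.1 (Lin): max(1, -4) = 1
n1.2.2 (Lin): max(6, -39, -6) = 6
n1.2 (Quinn): min(1, 6, -50) = -50
n1 (Lin): max(13, -50) = 13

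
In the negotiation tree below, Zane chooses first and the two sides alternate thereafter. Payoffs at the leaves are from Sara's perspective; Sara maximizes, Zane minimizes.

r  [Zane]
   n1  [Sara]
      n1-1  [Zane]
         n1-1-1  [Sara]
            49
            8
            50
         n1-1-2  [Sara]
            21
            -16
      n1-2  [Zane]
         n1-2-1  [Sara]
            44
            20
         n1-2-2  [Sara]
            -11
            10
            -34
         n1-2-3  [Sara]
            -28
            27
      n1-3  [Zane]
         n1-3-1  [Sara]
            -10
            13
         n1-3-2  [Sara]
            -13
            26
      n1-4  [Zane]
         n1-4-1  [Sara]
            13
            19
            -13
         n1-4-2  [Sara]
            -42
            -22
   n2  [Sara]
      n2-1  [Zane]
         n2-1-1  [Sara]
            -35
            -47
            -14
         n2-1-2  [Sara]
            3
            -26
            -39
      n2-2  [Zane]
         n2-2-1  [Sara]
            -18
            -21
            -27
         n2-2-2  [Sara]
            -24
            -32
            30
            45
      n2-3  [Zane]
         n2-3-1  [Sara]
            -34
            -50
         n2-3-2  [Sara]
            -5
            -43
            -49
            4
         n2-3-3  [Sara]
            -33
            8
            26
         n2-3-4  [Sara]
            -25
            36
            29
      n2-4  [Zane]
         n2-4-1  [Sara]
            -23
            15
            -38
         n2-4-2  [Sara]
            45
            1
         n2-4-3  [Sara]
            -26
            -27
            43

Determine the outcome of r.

15

n1-1-1 (Sara): max(49, 8, 50) = 50
n1-1-2 (Sara): max(21, -16) = 21
n1-1 (Zane): min(50, 21) = 21
n1-2-1 (Sara): max(44, 20) = 44
n1-2-2 (Sara): max(-11, 10, -34) = 10
n1-2-3 (Sara): max(-28, 27) = 27
n1-2 (Zane): min(44, 10, 27) = 10
n1-3-1 (Sara): max(-10, 13) = 13
n1-3-2 (Sara): max(-13, 26) = 26
n1-3 (Zane): min(13, 26) = 13
n1-4-1 (Sara): max(13, 19, -13) = 19
n1-4-2 (Sara): max(-42, -22) = -22
n1-4 (Zane): min(19, -22) = -22
n1 (Sara): max(21, 10, 13, -22) = 21
n2-1-1 (Sara): max(-35, -47, -14) = -14
n2-1-2 (Sara): max(3, -26, -39) = 3
n2-1 (Zane): min(-14, 3) = -14
n2-2-1 (Sara): max(-18, -21, -27) = -18
n2-2-2 (Sara): max(-24, -32, 30, 45) = 45
n2-2 (Zane): min(-18, 45) = -18
n2-3-1 (Sara): max(-34, -50) = -34
n2-3-2 (Sara): max(-5, -43, -49, 4) = 4
n2-3-3 (Sara): max(-33, 8, 26) = 26
n2-3-4 (Sara): max(-25, 36, 29) = 36
n2-3 (Zane): min(-34, 4, 26, 36) = -34
n2-4-1 (Sara): max(-23, 15, -38) = 15
n2-4-2 (Sara): max(45, 1) = 45
n2-4-3 (Sara): max(-26, -27, 43) = 43
n2-4 (Zane): min(15, 45, 43) = 15
n2 (Sara): max(-14, -18, -34, 15) = 15
r (Zane): min(21, 15) = 15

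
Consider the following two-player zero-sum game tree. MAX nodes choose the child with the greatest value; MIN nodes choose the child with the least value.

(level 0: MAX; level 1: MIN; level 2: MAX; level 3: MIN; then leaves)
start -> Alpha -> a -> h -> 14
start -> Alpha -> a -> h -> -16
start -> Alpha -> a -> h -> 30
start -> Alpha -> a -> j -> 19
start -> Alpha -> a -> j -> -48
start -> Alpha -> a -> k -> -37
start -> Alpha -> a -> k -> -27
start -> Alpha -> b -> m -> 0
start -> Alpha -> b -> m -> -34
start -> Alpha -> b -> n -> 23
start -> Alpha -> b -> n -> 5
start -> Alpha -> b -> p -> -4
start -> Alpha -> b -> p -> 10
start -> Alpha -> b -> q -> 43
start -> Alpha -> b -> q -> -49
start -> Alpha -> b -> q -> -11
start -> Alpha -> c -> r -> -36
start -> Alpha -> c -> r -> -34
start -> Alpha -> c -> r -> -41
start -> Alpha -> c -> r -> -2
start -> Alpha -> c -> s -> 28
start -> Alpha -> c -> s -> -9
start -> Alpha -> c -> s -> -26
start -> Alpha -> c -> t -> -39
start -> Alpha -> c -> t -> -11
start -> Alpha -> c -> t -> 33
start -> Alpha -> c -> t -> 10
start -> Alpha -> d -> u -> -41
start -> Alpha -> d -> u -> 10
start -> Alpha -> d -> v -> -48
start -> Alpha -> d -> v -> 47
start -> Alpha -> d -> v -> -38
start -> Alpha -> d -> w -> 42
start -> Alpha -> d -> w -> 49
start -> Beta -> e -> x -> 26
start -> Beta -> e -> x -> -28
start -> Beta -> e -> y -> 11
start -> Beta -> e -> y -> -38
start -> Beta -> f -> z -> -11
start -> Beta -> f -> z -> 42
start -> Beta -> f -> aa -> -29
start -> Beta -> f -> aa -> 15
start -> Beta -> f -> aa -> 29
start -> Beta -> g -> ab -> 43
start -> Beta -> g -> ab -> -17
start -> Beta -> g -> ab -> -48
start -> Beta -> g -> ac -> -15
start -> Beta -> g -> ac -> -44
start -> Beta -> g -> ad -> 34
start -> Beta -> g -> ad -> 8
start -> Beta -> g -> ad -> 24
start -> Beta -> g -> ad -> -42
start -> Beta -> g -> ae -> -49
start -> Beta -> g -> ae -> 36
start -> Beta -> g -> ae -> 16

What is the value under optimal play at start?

h (MIN): min(14, -16, 30) = -16
j (MIN): min(19, -48) = -48
k (MIN): min(-37, -27) = -37
a (MAX): max(-16, -48, -37) = -16
m (MIN): min(0, -34) = -34
n (MIN): min(23, 5) = 5
p (MIN): min(-4, 10) = -4
q (MIN): min(43, -49, -11) = -49
b (MAX): max(-34, 5, -4, -49) = 5
r (MIN): min(-36, -34, -41, -2) = -41
s (MIN): min(28, -9, -26) = -26
t (MIN): min(-39, -11, 33, 10) = -39
c (MAX): max(-41, -26, -39) = -26
u (MIN): min(-41, 10) = -41
v (MIN): min(-48, 47, -38) = -48
w (MIN): min(42, 49) = 42
d (MAX): max(-41, -48, 42) = 42
Alpha (MIN): min(-16, 5, -26, 42) = -26
x (MIN): min(26, -28) = -28
y (MIN): min(11, -38) = -38
e (MAX): max(-28, -38) = -28
z (MIN): min(-11, 42) = -11
aa (MIN): min(-29, 15, 29) = -29
f (MAX): max(-11, -29) = -11
ab (MIN): min(43, -17, -48) = -48
ac (MIN): min(-15, -44) = -44
ad (MIN): min(34, 8, 24, -42) = -42
ae (MIN): min(-49, 36, 16) = -49
g (MAX): max(-48, -44, -42, -49) = -42
Beta (MIN): min(-28, -11, -42) = -42
start (MAX): max(-26, -42) = -26

-26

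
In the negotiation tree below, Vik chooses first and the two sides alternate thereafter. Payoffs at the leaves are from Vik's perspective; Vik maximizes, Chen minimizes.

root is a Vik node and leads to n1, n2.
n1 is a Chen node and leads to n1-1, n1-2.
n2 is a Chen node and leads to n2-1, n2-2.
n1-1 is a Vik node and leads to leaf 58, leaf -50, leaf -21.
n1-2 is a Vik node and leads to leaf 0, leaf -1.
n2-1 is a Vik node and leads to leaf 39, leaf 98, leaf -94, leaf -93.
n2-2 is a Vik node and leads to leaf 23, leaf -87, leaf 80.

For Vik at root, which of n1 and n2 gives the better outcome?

n2

n1-1 (Vik): max(58, -50, -21) = 58
n1-2 (Vik): max(0, -1) = 0
n1 (Chen): min(58, 0) = 0
n2-1 (Vik): max(39, 98, -94, -93) = 98
n2-2 (Vik): max(23, -87, 80) = 80
n2 (Chen): min(98, 80) = 80
Vik prefers the higher value; n1=0, n2=80. n2 is better since 80 > 0.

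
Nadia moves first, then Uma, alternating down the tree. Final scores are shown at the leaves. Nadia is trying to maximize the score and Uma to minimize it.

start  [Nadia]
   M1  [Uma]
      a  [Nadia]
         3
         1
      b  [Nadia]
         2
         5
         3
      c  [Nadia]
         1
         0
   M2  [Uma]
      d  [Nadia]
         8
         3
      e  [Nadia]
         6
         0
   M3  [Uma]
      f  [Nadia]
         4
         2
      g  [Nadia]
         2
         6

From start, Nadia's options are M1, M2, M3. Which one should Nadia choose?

a (Nadia): max(3, 1) = 3
b (Nadia): max(2, 5, 3) = 5
c (Nadia): max(1, 0) = 1
M1 (Uma): min(3, 5, 1) = 1
d (Nadia): max(8, 3) = 8
e (Nadia): max(6, 0) = 6
M2 (Uma): min(8, 6) = 6
f (Nadia): max(4, 2) = 4
g (Nadia): max(2, 6) = 6
M3 (Uma): min(4, 6) = 4
start (Nadia): max(1, 6, 4) = 6
Nadia at start wants the highest of {M1=1, M2=6, M3=4}, so chooses M2.

M2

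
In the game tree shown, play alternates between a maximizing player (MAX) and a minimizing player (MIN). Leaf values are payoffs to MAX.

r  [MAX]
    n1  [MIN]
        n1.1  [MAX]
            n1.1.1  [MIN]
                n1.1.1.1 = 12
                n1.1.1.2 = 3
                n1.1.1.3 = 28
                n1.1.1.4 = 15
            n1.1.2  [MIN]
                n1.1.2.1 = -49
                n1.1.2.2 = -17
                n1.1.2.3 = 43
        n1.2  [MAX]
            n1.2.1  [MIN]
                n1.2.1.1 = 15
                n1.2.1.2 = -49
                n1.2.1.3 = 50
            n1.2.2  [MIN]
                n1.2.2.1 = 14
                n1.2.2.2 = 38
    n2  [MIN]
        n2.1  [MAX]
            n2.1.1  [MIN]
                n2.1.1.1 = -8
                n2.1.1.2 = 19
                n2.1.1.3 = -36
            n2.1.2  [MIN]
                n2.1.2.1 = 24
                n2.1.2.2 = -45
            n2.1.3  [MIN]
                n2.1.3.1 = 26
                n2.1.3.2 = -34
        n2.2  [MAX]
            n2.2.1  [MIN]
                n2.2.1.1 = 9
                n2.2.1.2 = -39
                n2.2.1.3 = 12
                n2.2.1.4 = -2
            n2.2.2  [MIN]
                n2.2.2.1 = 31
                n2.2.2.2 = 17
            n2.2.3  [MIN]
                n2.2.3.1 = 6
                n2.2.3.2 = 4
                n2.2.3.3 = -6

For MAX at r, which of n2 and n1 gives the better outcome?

n1

n2.1.1 (MIN): min(-8, 19, -36) = -36
n2.1.2 (MIN): min(24, -45) = -45
n2.1.3 (MIN): min(26, -34) = -34
n2.1 (MAX): max(-36, -45, -34) = -34
n2.2.1 (MIN): min(9, -39, 12, -2) = -39
n2.2.2 (MIN): min(31, 17) = 17
n2.2.3 (MIN): min(6, 4, -6) = -6
n2.2 (MAX): max(-39, 17, -6) = 17
n2 (MIN): min(-34, 17) = -34
n1.1.1 (MIN): min(12, 3, 28, 15) = 3
n1.1.2 (MIN): min(-49, -17, 43) = -49
n1.1 (MAX): max(3, -49) = 3
n1.2.1 (MIN): min(15, -49, 50) = -49
n1.2.2 (MIN): min(14, 38) = 14
n1.2 (MAX): max(-49, 14) = 14
n1 (MIN): min(3, 14) = 3
MAX prefers the higher value; n2=-34, n1=3. n1 is better since 3 > -34.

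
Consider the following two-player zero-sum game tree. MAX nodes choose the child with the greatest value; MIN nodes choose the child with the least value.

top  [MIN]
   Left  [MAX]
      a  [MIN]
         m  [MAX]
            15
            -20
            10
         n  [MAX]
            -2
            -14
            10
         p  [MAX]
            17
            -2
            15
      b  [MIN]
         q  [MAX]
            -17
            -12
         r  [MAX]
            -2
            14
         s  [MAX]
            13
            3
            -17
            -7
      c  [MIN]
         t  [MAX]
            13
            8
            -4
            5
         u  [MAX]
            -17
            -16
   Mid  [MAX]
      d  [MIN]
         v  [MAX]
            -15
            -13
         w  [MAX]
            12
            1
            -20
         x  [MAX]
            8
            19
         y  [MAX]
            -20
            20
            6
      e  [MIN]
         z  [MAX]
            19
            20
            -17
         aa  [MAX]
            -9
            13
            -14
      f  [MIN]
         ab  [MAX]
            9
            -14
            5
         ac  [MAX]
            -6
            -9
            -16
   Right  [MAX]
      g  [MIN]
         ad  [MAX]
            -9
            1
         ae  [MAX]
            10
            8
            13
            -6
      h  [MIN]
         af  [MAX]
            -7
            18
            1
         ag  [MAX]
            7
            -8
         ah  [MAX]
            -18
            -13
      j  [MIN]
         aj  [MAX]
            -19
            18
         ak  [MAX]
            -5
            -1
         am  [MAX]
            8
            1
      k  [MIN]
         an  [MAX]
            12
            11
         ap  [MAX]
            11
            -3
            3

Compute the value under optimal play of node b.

-12

q (MAX): max(-17, -12) = -12
r (MAX): max(-2, 14) = 14
s (MAX): max(13, 3, -17, -7) = 13
b (MIN): min(-12, 14, 13) = -12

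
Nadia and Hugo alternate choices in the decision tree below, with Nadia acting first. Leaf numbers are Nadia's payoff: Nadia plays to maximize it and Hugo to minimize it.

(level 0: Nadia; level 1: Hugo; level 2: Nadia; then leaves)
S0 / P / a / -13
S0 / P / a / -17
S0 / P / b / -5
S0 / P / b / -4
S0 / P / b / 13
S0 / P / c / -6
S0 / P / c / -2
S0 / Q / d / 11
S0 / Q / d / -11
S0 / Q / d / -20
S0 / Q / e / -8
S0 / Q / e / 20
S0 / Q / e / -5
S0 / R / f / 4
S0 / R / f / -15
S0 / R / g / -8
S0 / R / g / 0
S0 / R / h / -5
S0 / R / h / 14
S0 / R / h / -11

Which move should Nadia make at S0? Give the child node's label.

a (Nadia): max(-13, -17) = -13
b (Nadia): max(-5, -4, 13) = 13
c (Nadia): max(-6, -2) = -2
P (Hugo): min(-13, 13, -2) = -13
d (Nadia): max(11, -11, -20) = 11
e (Nadia): max(-8, 20, -5) = 20
Q (Hugo): min(11, 20) = 11
f (Nadia): max(4, -15) = 4
g (Nadia): max(-8, 0) = 0
h (Nadia): max(-5, 14, -11) = 14
R (Hugo): min(4, 0, 14) = 0
S0 (Nadia): max(-13, 11, 0) = 11
Nadia at S0 wants the highest of {P=-13, Q=11, R=0}, so chooses Q.

Q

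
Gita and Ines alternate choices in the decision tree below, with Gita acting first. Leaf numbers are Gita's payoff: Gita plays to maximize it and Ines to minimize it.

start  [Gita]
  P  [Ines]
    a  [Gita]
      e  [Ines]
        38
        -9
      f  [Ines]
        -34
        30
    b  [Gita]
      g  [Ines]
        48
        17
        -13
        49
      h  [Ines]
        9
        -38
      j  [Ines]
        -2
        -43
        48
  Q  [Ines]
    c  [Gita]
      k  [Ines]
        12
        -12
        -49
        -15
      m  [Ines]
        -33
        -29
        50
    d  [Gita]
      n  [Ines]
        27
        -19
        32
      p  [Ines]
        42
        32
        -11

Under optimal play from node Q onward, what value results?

-33

k (Ines): min(12, -12, -49, -15) = -49
m (Ines): min(-33, -29, 50) = -33
c (Gita): max(-49, -33) = -33
n (Ines): min(27, -19, 32) = -19
p (Ines): min(42, 32, -11) = -11
d (Gita): max(-19, -11) = -11
Q (Ines): min(-33, -11) = -33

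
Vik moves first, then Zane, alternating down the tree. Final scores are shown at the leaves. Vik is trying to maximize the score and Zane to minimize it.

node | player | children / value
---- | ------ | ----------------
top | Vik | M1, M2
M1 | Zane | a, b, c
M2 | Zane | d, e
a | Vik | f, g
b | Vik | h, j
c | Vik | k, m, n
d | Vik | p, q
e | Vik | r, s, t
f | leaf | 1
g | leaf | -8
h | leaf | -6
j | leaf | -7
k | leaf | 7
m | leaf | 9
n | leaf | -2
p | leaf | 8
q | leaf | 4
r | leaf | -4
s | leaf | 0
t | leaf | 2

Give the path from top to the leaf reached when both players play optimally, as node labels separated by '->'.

top -> M2 -> e -> t

a (Vik): max(1, -8) = 1
b (Vik): max(-6, -7) = -6
c (Vik): max(7, 9, -2) = 9
M1 (Zane): min(1, -6, 9) = -6
d (Vik): max(8, 4) = 8
e (Vik): max(-4, 0, 2) = 2
M2 (Zane): min(8, 2) = 2
top (Vik): max(-6, 2) = 2
At top, Vik picks M2 (highest: 2).
At M2, Zane picks e (lowest: 2).
At e, Vik picks t (highest: 2).
Terminal value 2.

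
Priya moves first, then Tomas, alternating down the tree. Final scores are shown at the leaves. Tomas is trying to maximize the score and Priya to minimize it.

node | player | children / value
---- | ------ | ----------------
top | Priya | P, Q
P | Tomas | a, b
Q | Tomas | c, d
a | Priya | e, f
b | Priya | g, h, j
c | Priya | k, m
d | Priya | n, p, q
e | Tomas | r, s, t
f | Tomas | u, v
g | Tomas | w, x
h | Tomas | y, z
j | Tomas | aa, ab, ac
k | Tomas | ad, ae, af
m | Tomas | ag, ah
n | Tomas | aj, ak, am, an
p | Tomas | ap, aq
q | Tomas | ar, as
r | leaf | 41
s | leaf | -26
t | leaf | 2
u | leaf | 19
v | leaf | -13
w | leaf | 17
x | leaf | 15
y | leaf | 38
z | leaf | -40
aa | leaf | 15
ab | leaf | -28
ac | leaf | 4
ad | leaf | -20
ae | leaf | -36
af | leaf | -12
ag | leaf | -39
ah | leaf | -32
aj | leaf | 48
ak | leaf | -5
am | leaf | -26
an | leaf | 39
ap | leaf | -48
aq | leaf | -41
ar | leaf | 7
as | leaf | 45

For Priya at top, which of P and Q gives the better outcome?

e (Tomas): max(41, -26, 2) = 41
f (Tomas): max(19, -13) = 19
a (Priya): min(41, 19) = 19
g (Tomas): max(17, 15) = 17
h (Tomas): max(38, -40) = 38
j (Tomas): max(15, -28, 4) = 15
b (Priya): min(17, 38, 15) = 15
P (Tomas): max(19, 15) = 19
k (Tomas): max(-20, -36, -12) = -12
m (Tomas): max(-39, -32) = -32
c (Priya): min(-12, -32) = -32
n (Tomas): max(48, -5, -26, 39) = 48
p (Tomas): max(-48, -41) = -41
q (Tomas): max(7, 45) = 45
d (Priya): min(48, -41, 45) = -41
Q (Tomas): max(-32, -41) = -32
Priya prefers the lower value; P=19, Q=-32. Q is better since -32 < 19.

Q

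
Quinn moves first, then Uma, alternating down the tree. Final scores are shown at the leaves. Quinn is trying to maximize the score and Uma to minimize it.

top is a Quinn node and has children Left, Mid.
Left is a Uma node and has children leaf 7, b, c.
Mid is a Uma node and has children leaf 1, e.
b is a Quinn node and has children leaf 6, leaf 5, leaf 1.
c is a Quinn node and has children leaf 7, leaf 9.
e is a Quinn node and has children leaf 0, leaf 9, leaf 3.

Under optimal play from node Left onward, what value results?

6

b (Quinn): max(6, 5, 1) = 6
c (Quinn): max(7, 9) = 9
Left (Uma): min(7, 6, 9) = 6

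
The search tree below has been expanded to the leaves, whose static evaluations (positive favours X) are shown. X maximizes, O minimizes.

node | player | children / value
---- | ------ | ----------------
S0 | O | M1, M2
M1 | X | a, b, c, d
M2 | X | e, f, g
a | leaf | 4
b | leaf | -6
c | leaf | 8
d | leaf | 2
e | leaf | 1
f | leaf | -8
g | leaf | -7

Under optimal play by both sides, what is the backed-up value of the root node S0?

M1 (X): max(4, -6, 8, 2) = 8
M2 (X): max(1, -8, -7) = 1
S0 (O): min(8, 1) = 1

1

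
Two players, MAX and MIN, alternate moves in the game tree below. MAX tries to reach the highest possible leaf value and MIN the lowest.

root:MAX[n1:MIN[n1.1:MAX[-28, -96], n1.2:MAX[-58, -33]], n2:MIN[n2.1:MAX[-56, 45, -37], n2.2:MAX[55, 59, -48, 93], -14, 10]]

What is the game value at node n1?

-33

n1.1 (MAX): max(-28, -96) = -28
n1.2 (MAX): max(-58, -33) = -33
n1 (MIN): min(-28, -33) = -33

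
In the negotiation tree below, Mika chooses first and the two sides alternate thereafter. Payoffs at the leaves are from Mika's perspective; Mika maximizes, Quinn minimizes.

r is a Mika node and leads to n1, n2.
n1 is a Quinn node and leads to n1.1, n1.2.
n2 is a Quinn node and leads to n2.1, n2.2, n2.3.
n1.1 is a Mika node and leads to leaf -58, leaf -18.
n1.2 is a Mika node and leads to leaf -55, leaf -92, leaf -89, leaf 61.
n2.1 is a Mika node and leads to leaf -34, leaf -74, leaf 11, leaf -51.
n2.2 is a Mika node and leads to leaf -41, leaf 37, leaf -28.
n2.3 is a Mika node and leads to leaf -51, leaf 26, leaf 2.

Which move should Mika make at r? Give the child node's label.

n2

n1.1 (Mika): max(-58, -18) = -18
n1.2 (Mika): max(-55, -92, -89, 61) = 61
n1 (Quinn): min(-18, 61) = -18
n2.1 (Mika): max(-34, -74, 11, -51) = 11
n2.2 (Mika): max(-41, 37, -28) = 37
n2.3 (Mika): max(-51, 26, 2) = 26
n2 (Quinn): min(11, 37, 26) = 11
r (Mika): max(-18, 11) = 11
Mika at r wants the highest of {n1=-18, n2=11}, so chooses n2.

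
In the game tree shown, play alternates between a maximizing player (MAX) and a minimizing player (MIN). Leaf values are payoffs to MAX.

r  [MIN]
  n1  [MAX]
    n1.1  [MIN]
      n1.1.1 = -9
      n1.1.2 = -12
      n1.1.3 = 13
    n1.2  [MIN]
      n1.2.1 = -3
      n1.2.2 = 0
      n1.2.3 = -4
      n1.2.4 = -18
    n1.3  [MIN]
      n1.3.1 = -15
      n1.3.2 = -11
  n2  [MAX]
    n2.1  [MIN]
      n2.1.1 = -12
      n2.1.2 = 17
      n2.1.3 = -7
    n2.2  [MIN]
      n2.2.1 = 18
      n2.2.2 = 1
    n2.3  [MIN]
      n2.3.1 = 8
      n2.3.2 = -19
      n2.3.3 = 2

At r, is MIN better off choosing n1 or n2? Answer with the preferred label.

n1

n1.1 (MIN): min(-9, -12, 13) = -12
n1.2 (MIN): min(-3, 0, -4, -18) = -18
n1.3 (MIN): min(-15, -11) = -15
n1 (MAX): max(-12, -18, -15) = -12
n2.1 (MIN): min(-12, 17, -7) = -12
n2.2 (MIN): min(18, 1) = 1
n2.3 (MIN): min(8, -19, 2) = -19
n2 (MAX): max(-12, 1, -19) = 1
MIN prefers the lower value; n1=-12, n2=1. n1 is better since -12 < 1.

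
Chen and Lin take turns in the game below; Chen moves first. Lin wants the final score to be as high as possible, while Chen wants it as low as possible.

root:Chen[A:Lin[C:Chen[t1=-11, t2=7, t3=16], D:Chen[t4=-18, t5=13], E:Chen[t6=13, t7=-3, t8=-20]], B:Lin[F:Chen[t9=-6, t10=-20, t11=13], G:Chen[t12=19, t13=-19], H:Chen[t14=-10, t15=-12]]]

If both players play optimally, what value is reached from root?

C (Chen): min(-11, 7, 16) = -11
D (Chen): min(-18, 13) = -18
E (Chen): min(13, -3, -20) = -20
A (Lin): max(-11, -18, -20) = -11
F (Chen): min(-6, -20, 13) = -20
G (Chen): min(19, -19) = -19
H (Chen): min(-10, -12) = -12
B (Lin): max(-20, -19, -12) = -12
root (Chen): min(-11, -12) = -12

-12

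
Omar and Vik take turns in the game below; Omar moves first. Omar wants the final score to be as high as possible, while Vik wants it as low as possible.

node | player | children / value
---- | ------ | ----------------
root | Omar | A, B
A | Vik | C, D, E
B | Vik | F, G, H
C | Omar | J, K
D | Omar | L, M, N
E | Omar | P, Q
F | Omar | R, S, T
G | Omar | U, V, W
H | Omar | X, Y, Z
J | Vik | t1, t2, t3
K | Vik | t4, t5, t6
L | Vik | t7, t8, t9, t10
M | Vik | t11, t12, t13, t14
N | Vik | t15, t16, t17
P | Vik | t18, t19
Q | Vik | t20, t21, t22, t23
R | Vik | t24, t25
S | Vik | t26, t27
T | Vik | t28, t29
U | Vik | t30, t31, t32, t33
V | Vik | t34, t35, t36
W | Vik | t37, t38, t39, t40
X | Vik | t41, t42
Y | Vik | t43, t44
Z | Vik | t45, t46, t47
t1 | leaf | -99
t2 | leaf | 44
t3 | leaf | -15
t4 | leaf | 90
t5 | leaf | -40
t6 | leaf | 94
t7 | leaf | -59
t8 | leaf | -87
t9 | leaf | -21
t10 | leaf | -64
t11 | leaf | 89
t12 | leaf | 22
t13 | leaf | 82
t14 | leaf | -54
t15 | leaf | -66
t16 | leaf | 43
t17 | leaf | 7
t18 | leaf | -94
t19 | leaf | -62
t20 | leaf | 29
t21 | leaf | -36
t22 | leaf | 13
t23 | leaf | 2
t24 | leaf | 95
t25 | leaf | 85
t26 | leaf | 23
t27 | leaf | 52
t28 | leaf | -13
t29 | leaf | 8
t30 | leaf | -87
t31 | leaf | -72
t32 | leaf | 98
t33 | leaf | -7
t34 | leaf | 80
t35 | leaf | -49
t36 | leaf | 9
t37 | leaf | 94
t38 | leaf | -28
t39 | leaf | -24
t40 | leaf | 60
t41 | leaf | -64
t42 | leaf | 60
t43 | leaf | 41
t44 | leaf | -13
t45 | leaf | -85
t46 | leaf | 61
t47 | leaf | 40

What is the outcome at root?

J (Vik): min(-99, 44, -15) = -99
K (Vik): min(90, -40, 94) = -40
C (Omar): max(-99, -40) = -40
L (Vik): min(-59, -87, -21, -64) = -87
M (Vik): min(89, 22, 82, -54) = -54
N (Vik): min(-66, 43, 7) = -66
D (Omar): max(-87, -54, -66) = -54
P (Vik): min(-94, -62) = -94
Q (Vik): min(29, -36, 13, 2) = -36
E (Omar): max(-94, -36) = -36
A (Vik): min(-40, -54, -36) = -54
R (Vik): min(95, 85) = 85
S (Vik): min(23, 52) = 23
T (Vik): min(-13, 8) = -13
F (Omar): max(85, 23, -13) = 85
U (Vik): min(-87, -72, 98, -7) = -87
V (Vik): min(80, -49, 9) = -49
W (Vik): min(94, -28, -24, 60) = -28
G (Omar): max(-87, -49, -28) = -28
X (Vik): min(-64, 60) = -64
Y (Vik): min(41, -13) = -13
Z (Vik): min(-85, 61, 40) = -85
H (Omar): max(-64, -13, -85) = -13
B (Vik): min(85, -28, -13) = -28
root (Omar): max(-54, -28) = -28

-28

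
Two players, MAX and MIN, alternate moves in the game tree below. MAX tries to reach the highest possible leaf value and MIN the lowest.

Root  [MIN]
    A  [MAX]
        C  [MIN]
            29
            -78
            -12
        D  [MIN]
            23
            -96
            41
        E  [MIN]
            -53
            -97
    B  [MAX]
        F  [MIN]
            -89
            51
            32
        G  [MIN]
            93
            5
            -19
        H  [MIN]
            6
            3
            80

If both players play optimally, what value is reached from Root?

C (MIN): min(29, -78, -12) = -78
D (MIN): min(23, -96, 41) = -96
E (MIN): min(-53, -97) = -97
A (MAX): max(-78, -96, -97) = -78
F (MIN): min(-89, 51, 32) = -89
G (MIN): min(93, 5, -19) = -19
H (MIN): min(6, 3, 80) = 3
B (MAX): max(-89, -19, 3) = 3
Root (MIN): min(-78, 3) = -78

-78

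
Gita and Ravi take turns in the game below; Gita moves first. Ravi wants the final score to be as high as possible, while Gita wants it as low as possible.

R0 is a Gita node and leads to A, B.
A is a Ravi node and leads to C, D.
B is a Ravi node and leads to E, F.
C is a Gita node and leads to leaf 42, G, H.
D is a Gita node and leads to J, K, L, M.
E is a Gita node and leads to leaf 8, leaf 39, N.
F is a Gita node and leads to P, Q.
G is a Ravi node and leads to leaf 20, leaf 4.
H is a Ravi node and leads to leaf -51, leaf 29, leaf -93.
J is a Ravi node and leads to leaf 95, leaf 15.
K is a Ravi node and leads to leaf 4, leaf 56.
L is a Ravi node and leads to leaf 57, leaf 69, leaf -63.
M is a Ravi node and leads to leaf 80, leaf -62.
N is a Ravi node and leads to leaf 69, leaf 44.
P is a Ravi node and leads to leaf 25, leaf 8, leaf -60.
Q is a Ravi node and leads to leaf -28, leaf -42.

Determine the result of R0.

G (Ravi): max(20, 4) = 20
H (Ravi): max(-51, 29, -93) = 29
C (Gita): min(42, 20, 29) = 20
J (Ravi): max(95, 15) = 95
K (Ravi): max(4, 56) = 56
L (Ravi): max(57, 69, -63) = 69
M (Ravi): max(80, -62) = 80
D (Gita): min(95, 56, 69, 80) = 56
A (Ravi): max(20, 56) = 56
N (Ravi): max(69, 44) = 69
E (Gita): min(8, 39, 69) = 8
P (Ravi): max(25, 8, -60) = 25
Q (Ravi): max(-28, -42) = -28
F (Gita): min(25, -28) = -28
B (Ravi): max(8, -28) = 8
R0 (Gita): min(56, 8) = 8

8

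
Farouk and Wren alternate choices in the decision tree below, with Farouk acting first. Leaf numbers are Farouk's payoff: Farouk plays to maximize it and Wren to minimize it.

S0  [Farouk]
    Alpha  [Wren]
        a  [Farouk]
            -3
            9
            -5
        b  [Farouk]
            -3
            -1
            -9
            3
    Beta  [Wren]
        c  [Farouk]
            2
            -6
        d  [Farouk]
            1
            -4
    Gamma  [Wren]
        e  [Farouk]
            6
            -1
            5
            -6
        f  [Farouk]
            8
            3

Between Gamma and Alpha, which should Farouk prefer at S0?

Gamma

e (Farouk): max(6, -1, 5, -6) = 6
f (Farouk): max(8, 3) = 8
Gamma (Wren): min(6, 8) = 6
a (Farouk): max(-3, 9, -5) = 9
b (Farouk): max(-3, -1, -9, 3) = 3
Alpha (Wren): min(9, 3) = 3
Farouk prefers the higher value; Gamma=6, Alpha=3. Gamma is better since 6 > 3.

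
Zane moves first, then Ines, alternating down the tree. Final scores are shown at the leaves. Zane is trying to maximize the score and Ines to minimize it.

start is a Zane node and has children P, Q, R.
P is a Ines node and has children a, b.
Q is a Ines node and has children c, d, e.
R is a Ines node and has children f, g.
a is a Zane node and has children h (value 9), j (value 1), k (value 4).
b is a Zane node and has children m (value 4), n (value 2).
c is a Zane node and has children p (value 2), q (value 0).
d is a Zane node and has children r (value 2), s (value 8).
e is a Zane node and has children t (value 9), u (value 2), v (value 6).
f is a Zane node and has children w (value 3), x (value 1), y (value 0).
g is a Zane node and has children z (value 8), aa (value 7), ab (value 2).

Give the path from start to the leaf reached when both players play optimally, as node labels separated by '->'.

start -> P -> b -> m

a (Zane): max(9, 1, 4) = 9
b (Zane): max(4, 2) = 4
P (Ines): min(9, 4) = 4
c (Zane): max(2, 0) = 2
d (Zane): max(2, 8) = 8
e (Zane): max(9, 2, 6) = 9
Q (Ines): min(2, 8, 9) = 2
f (Zane): max(3, 1, 0) = 3
g (Zane): max(8, 7, 2) = 8
R (Ines): min(3, 8) = 3
start (Zane): max(4, 2, 3) = 4
At start, Zane picks P (highest: 4).
At P, Ines picks b (lowest: 4).
At b, Zane picks m (highest: 4).
Terminal value 4.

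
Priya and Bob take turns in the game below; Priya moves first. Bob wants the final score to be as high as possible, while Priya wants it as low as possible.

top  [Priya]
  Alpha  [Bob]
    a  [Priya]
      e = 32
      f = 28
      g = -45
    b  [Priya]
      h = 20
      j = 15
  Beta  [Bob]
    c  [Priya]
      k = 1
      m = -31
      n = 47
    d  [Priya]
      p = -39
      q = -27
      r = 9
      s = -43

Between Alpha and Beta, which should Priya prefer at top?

Beta

a (Priya): min(32, 28, -45) = -45
b (Priya): min(20, 15) = 15
Alpha (Bob): max(-45, 15) = 15
c (Priya): min(1, -31, 47) = -31
d (Priya): min(-39, -27, 9, -43) = -43
Beta (Bob): max(-31, -43) = -31
Priya prefers the lower value; Alpha=15, Beta=-31. Beta is better since -31 < 15.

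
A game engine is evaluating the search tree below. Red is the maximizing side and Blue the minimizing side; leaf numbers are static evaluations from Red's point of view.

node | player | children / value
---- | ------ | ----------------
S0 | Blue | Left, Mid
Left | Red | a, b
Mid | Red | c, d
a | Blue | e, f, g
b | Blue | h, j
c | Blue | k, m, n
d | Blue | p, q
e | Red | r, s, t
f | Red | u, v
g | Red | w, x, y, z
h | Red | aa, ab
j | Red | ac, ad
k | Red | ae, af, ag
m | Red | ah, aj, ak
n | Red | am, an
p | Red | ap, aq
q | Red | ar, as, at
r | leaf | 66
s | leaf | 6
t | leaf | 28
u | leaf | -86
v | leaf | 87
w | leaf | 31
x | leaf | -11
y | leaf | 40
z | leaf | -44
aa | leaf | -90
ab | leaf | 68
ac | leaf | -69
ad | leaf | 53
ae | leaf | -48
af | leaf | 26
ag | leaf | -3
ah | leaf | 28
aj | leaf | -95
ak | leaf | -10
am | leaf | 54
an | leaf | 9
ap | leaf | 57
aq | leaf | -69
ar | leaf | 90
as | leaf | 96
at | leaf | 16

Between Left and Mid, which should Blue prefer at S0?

Left

e (Red): max(66, 6, 28) = 66
f (Red): max(-86, 87) = 87
g (Red): max(31, -11, 40, -44) = 40
a (Blue): min(66, 87, 40) = 40
h (Red): max(-90, 68) = 68
j (Red): max(-69, 53) = 53
b (Blue): min(68, 53) = 53
Left (Red): max(40, 53) = 53
k (Red): max(-48, 26, -3) = 26
m (Red): max(28, -95, -10) = 28
n (Red): max(54, 9) = 54
c (Blue): min(26, 28, 54) = 26
p (Red): max(57, -69) = 57
q (Red): max(90, 96, 16) = 96
d (Blue): min(57, 96) = 57
Mid (Red): max(26, 57) = 57
Blue prefers the lower value; Left=53, Mid=57. Left is better since 53 < 57.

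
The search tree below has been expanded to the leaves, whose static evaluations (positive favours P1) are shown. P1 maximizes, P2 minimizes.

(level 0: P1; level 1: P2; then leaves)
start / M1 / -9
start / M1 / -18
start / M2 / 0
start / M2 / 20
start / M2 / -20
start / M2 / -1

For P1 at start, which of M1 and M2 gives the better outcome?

M1 (P2): min(-9, -18) = -18
M2 (P2): min(0, 20, -20, -1) = -20
P1 prefers the higher value; M1=-18, M2=-20. M1 is better since -18 > -20.

M1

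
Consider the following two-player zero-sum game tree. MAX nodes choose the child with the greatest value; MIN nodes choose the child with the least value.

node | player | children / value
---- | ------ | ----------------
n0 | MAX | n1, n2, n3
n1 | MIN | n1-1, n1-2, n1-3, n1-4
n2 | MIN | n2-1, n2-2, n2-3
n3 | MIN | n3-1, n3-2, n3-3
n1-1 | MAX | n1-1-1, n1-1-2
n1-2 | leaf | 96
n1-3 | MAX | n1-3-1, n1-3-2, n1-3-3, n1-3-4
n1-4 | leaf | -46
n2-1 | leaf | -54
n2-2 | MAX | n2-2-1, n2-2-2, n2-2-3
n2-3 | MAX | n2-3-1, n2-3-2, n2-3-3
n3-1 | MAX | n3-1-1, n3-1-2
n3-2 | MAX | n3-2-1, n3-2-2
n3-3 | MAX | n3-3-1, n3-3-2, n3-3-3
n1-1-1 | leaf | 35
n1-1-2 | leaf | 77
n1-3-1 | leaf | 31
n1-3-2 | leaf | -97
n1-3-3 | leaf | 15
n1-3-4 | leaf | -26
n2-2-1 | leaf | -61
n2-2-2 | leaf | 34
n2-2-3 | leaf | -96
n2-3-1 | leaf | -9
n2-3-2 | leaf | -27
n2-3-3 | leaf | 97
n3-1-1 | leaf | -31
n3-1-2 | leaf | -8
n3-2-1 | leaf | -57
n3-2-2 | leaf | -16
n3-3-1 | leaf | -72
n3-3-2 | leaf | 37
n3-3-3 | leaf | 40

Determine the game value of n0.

n1-1 (MAX): max(35, 77) = 77
n1-3 (MAX): max(31, -97, 15, -26) = 31
n1 (MIN): min(77, 96, 31, -46) = -46
n2-2 (MAX): max(-61, 34, -96) = 34
n2-3 (MAX): max(-9, -27, 97) = 97
n2 (MIN): min(-54, 34, 97) = -54
n3-1 (MAX): max(-31, -8) = -8
n3-2 (MAX): max(-57, -16) = -16
n3-3 (MAX): max(-72, 37, 40) = 40
n3 (MIN): min(-8, -16, 40) = -16
n0 (MAX): max(-46, -54, -16) = -16

-16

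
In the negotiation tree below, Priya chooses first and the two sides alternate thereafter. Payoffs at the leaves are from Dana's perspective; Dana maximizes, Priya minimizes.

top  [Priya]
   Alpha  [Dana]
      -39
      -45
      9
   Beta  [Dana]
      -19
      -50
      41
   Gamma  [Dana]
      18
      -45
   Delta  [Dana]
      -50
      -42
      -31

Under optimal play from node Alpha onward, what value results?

9

Alpha (Dana): max(-39, -45, 9) = 9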